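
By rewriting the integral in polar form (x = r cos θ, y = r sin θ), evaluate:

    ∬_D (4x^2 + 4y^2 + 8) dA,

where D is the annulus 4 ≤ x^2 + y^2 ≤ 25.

The region D is 2 ≤ r ≤ 5, 0 ≤ θ ≤ 2π in polar coordinates, where x = r cos(θ), y = r sin(θ), and dA = r dr dθ.

Under the substitution, the integrand becomes 4r^2 + 8, so

    ∬_D (4x^2 + 4y^2 + 8) dA = ∫_{0}^{2π} ∫_{2}^{5} (4r^2 + 8) · r dr dθ.

Inner integral (in r): ∫_{2}^{5} (4r^2 + 8) · r dr = 693.

Outer integral (in θ): ∫_{0}^{2π} (693) dθ = 1386π.

Therefore ∬_D (4x^2 + 4y^2 + 8) dA = 1386π.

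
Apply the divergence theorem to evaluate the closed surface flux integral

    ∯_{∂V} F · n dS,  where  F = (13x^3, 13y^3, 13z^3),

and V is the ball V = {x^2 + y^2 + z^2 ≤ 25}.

By the divergence theorem,

    ∯_{∂V} F · n dS = ∭_V (∇ · F) dV.

Compute the divergence:
    ∇ · F = ∂F_x/∂x + ∂F_y/∂y + ∂F_z/∂z = 39x^2 + 39y^2 + 39z^2.

In spherical coordinates, x = ρ sin(φ) cos(θ), y = ρ sin(φ) sin(θ), z = ρ cos(φ), dV = ρ^2 sin(φ) dρ dφ dθ, with 0 ≤ ρ ≤ 5, 0 ≤ φ ≤ π, 0 ≤ θ ≤ 2π.

The integrand, after substitution and multiplying by the volume element, becomes (39ρ^2) · ρ^2 sin(φ), so

    ∭_V (∇·F) dV = ∫_0^{2π} ∫_0^{π} ∫_0^{5} (39ρ^2) · ρ^2 sin(φ) dρ dφ dθ.

Inner (ρ from 0 to 5): 24375sin(φ).
Middle (φ from 0 to π): 48750.
Outer (θ from 0 to 2π): 97500π.

Therefore ∯_{∂V} F · n dS = 97500π.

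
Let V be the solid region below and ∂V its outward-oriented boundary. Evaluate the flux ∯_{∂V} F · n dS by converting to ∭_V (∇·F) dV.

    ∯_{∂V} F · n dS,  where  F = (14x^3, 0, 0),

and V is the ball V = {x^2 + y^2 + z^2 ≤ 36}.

By the divergence theorem,

    ∯_{∂V} F · n dS = ∭_V (∇ · F) dV.

Compute the divergence:
    ∇ · F = ∂F_x/∂x + ∂F_y/∂y + ∂F_z/∂z = 42x^2 + 0 + 0 = 42x^2.

In spherical coordinates, x = ρ sin(φ) cos(θ), y = ρ sin(φ) sin(θ), z = ρ cos(φ), dV = ρ^2 sin(φ) dρ dφ dθ, with 0 ≤ ρ ≤ 6, 0 ≤ φ ≤ π, 0 ≤ θ ≤ 2π.

The integrand, after substitution and multiplying by the volume element, becomes (42ρ^2sin(φ)^2cos(θ)^2) · ρ^2 sin(φ), so

    ∭_V (∇·F) dV = ∫_0^{2π} ∫_0^{π} ∫_0^{6} (42ρ^2sin(φ)^2cos(θ)^2) · ρ^2 sin(φ) dρ dφ dθ.

Inner (ρ from 0 to 6): 326592sin(φ)^3cos(θ)^2/5.
Middle (φ from 0 to π): 435456cos(θ)^2/5.
Outer (θ from 0 to 2π): 435456π/5.

Therefore ∯_{∂V} F · n dS = 435456π/5.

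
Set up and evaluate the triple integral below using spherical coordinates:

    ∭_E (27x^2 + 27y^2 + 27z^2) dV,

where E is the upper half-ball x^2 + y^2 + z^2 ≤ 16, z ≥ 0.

In spherical coordinates, x = ρ sin(φ) cos(θ), y = ρ sin(φ) sin(θ), z = ρ cos(φ), and dV = ρ^2 sin(φ) dρ dφ dθ.

The integrand becomes 27ρ^2, so

    ∭_E (27x^2 + 27y^2 + 27z^2) dV = ∫_{0}^{2π} ∫_{0}^{π/2} ∫_{0}^{4} (27ρ^2) · ρ^2 sin(φ) dρ dφ dθ.

Inner (ρ): 27648sin(φ)/5.
Middle (φ): 27648/5.
Outer (θ): 55296π/5.

Therefore the triple integral equals 55296π/5.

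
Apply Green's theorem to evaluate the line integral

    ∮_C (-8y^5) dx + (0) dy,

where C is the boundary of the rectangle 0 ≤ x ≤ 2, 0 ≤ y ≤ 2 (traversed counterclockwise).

Green's theorem converts the closed line integral into a double integral over the enclosed region D:

    ∮_C P dx + Q dy = ∬_D (∂Q/∂x - ∂P/∂y) dA.

Here P = -8y^5, Q = 0, so

    ∂Q/∂x = 0,    ∂P/∂y = -40y^4,
    ∂Q/∂x - ∂P/∂y = 40y^4.

D is the region 0 ≤ x ≤ 2, 0 ≤ y ≤ 2. Evaluating the double integral:

    ∬_D (40y^4) dA = ∫_0^{2} ∫_0^{2} (40y^4) dy dx.

Inner (y from 0 to 2): 256.
Outer (x from 0 to 2): 512.

Therefore ∮_C P dx + Q dy = 512.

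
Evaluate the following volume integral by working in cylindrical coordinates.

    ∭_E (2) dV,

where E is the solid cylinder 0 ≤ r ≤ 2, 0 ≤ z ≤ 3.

In cylindrical coordinates, x = r cos(θ), y = r sin(θ), z = z, and dV = r dr dθ dz.

The integrand becomes 2, so

    ∭_E (2) dV = ∫_{0}^{2π} ∫_{0}^{2} ∫_{0}^{3} (2) · r dz dr dθ.

Inner (z): 6r.
Middle (r from 0 to 2): 12.
Outer (θ): 24π.

Therefore the triple integral equals 24π.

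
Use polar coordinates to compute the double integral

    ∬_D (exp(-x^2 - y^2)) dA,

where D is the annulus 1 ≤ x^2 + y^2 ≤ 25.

The region D is 1 ≤ r ≤ 5, 0 ≤ θ ≤ 2π in polar coordinates, where x = r cos(θ), y = r sin(θ), and dA = r dr dθ.

Under the substitution, the integrand becomes exp(-r^2), so

    ∬_D (exp(-x^2 - y^2)) dA = ∫_{0}^{2π} ∫_{1}^{5} (exp(-r^2)) · r dr dθ.

Inner integral (in r): ∫_{1}^{5} (exp(-r^2)) · r dr = -(1 - exp(24))exp(-25)/2.

Outer integral (in θ): ∫_{0}^{2π} (-(1 - exp(24))exp(-25)/2) dθ = -π (1 - exp(24))exp(-25).

Therefore ∬_D (exp(-x^2 - y^2)) dA = -π (1 - exp(24))exp(-25).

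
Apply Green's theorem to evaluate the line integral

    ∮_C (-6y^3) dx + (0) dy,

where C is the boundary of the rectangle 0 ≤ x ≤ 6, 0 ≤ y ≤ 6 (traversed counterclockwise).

Green's theorem converts the closed line integral into a double integral over the enclosed region D:

    ∮_C P dx + Q dy = ∬_D (∂Q/∂x - ∂P/∂y) dA.

Here P = -6y^3, Q = 0, so

    ∂Q/∂x = 0,    ∂P/∂y = -18y^2,
    ∂Q/∂x - ∂P/∂y = 18y^2.

D is the region 0 ≤ x ≤ 6, 0 ≤ y ≤ 6. Evaluating the double integral:

    ∬_D (18y^2) dA = ∫_0^{6} ∫_0^{6} (18y^2) dy dx.

Inner (y from 0 to 6): 1296.
Outer (x from 0 to 6): 7776.

Therefore ∮_C P dx + Q dy = 7776.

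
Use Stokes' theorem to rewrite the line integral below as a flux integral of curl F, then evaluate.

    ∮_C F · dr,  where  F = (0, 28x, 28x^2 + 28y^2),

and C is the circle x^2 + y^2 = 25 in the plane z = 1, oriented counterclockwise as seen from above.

Let S be the flat disk x^2 + y^2 ≤ 25 in the plane z = 1, with upward unit normal n̂ = ẑ. By Stokes' theorem,

    ∮_C F · dr = ∬_S (∇ × F) · n̂ dS = ∬_D (curl F)_z dA,

where D is the disk x^2 + y^2 ≤ 25.

Compute the curl of F = (0, 28x, 28x^2 + 28y^2):
    (∇ × F)_x = ∂F_z/∂y - ∂F_y/∂z = 56y,
    (∇ × F)_y = ∂F_x/∂z - ∂F_z/∂x = -56x,
    (∇ × F)_z = ∂F_y/∂x - ∂F_x/∂y = 28.

On z = 1, (curl F)_z = 28.

Convert to polar (x = r cos θ, y = r sin θ, dA = r dr dθ); the integrand becomes 28, so

    ∬_D (curl F)_z dA = ∫_0^{2π} ∫_0^{5} (28) · r dr dθ.

Inner (r from 0 to 5): 350.
Outer (θ from 0 to 2π): 700π.

Therefore ∮_C F · dr = 700π.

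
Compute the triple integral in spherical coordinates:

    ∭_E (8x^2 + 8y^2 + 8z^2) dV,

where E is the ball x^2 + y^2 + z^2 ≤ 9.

In spherical coordinates, x = ρ sin(φ) cos(θ), y = ρ sin(φ) sin(θ), z = ρ cos(φ), and dV = ρ^2 sin(φ) dρ dφ dθ.

The integrand becomes 8ρ^2, so

    ∭_E (8x^2 + 8y^2 + 8z^2) dV = ∫_{0}^{2π} ∫_{0}^{π} ∫_{0}^{3} (8ρ^2) · ρ^2 sin(φ) dρ dφ dθ.

Inner (ρ): 1944sin(φ)/5.
Middle (φ): 3888/5.
Outer (θ): 7776π/5.

Therefore the triple integral equals 7776π/5.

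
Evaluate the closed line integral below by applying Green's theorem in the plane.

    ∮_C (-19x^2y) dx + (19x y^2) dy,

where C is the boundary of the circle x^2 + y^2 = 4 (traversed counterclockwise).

Green's theorem converts the closed line integral into a double integral over the enclosed region D:

    ∮_C P dx + Q dy = ∬_D (∂Q/∂x - ∂P/∂y) dA.

Here P = -19x^2y, Q = 19x y^2, so

    ∂Q/∂x = 19y^2,    ∂P/∂y = -19x^2,
    ∂Q/∂x - ∂P/∂y = 19x^2 + 19y^2.

D is the region x^2 + y^2 ≤ 4. Evaluating the double integral:

In polar coordinates (x = r cos θ, y = r sin θ, dA = r dr dθ) the integrand becomes 19r^2, so

    ∬_D (19x^2 + 19y^2) dA = ∫_0^{2π} ∫_0^{2} (19r^2) · r dr dθ.

Inner (r from 0 to 2): 76.
Outer (θ from 0 to 2π): 152π.

Therefore ∮_C P dx + Q dy = 152π.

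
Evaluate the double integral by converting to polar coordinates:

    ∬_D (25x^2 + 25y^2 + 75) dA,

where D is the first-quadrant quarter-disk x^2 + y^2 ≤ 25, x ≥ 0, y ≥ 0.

The region D is 0 ≤ r ≤ 5, 0 ≤ θ ≤ π/2 in polar coordinates, where x = r cos(θ), y = r sin(θ), and dA = r dr dθ.

Under the substitution, the integrand becomes 25r^2 + 75, so

    ∬_D (25x^2 + 25y^2 + 75) dA = ∫_{0}^{π/2} ∫_{0}^{5} (25r^2 + 75) · r dr dθ.

Inner integral (in r): ∫_{0}^{5} (25r^2 + 75) · r dr = 19375/4.

Outer integral (in θ): ∫_{0}^{π/2} (19375/4) dθ = 19375π/8.

Therefore ∬_D (25x^2 + 25y^2 + 75) dA = 19375π/8.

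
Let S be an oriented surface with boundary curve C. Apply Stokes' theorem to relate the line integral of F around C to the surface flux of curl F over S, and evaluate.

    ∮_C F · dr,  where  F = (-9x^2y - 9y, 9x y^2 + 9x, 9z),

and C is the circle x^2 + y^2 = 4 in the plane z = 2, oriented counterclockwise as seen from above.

Let S be the flat disk x^2 + y^2 ≤ 4 in the plane z = 2, with upward unit normal n̂ = ẑ. By Stokes' theorem,

    ∮_C F · dr = ∬_S (∇ × F) · n̂ dS = ∬_D (curl F)_z dA,

where D is the disk x^2 + y^2 ≤ 4.

Compute the curl of F = (-9x^2y - 9y, 9x y^2 + 9x, 9z):
    (∇ × F)_x = ∂F_z/∂y - ∂F_y/∂z = 0,
    (∇ × F)_y = ∂F_x/∂z - ∂F_z/∂x = 0,
    (∇ × F)_z = ∂F_y/∂x - ∂F_x/∂y = 9x^2 + 9y^2 + 18.

On z = 2, (curl F)_z = 9x^2 + 9y^2 + 18.

Convert to polar (x = r cos θ, y = r sin θ, dA = r dr dθ); the integrand becomes 9r^2 + 18, so

    ∬_D (curl F)_z dA = ∫_0^{2π} ∫_0^{2} (9r^2 + 18) · r dr dθ.

Inner (r from 0 to 2): 72.
Outer (θ from 0 to 2π): 144π.

Therefore ∮_C F · dr = 144π.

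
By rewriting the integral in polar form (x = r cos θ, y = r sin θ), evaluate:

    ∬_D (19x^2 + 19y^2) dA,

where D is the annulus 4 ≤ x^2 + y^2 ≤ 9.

The region D is 2 ≤ r ≤ 3, 0 ≤ θ ≤ 2π in polar coordinates, where x = r cos(θ), y = r sin(θ), and dA = r dr dθ.

Under the substitution, the integrand becomes 19r^2, so

    ∬_D (19x^2 + 19y^2) dA = ∫_{0}^{2π} ∫_{2}^{3} (19r^2) · r dr dθ.

Inner integral (in r): ∫_{2}^{3} (19r^2) · r dr = 1235/4.

Outer integral (in θ): ∫_{0}^{2π} (1235/4) dθ = 1235π/2.

Therefore ∬_D (19x^2 + 19y^2) dA = 1235π/2.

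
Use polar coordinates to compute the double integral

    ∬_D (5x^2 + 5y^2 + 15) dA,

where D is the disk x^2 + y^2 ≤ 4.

The region D is 0 ≤ r ≤ 2, 0 ≤ θ ≤ 2π in polar coordinates, where x = r cos(θ), y = r sin(θ), and dA = r dr dθ.

Under the substitution, the integrand becomes 5r^2 + 15, so

    ∬_D (5x^2 + 5y^2 + 15) dA = ∫_{0}^{2π} ∫_{0}^{2} (5r^2 + 15) · r dr dθ.

Inner integral (in r): ∫_{0}^{2} (5r^2 + 15) · r dr = 50.

Outer integral (in θ): ∫_{0}^{2π} (50) dθ = 100π.

Therefore ∬_D (5x^2 + 5y^2 + 15) dA = 100π.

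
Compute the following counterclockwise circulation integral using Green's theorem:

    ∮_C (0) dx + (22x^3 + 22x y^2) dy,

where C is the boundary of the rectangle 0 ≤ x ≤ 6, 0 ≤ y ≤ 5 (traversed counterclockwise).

Green's theorem converts the closed line integral into a double integral over the enclosed region D:

    ∮_C P dx + Q dy = ∬_D (∂Q/∂x - ∂P/∂y) dA.

Here P = 0, Q = 22x^3 + 22x y^2, so

    ∂Q/∂x = 66x^2 + 22y^2,    ∂P/∂y = 0,
    ∂Q/∂x - ∂P/∂y = 66x^2 + 22y^2.

D is the region 0 ≤ x ≤ 6, 0 ≤ y ≤ 5. Evaluating the double integral:

    ∬_D (66x^2 + 22y^2) dA = ∫_0^{6} ∫_0^{5} (66x^2 + 22y^2) dy dx.

Inner (y from 0 to 5): 330x^2 + 2750/3.
Outer (x from 0 to 6): 29260.

Therefore ∮_C P dx + Q dy = 29260.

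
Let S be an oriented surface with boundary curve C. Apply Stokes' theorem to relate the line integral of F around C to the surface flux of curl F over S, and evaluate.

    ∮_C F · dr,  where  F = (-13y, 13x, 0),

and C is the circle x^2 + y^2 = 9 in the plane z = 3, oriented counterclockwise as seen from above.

Let S be the flat disk x^2 + y^2 ≤ 9 in the plane z = 3, with upward unit normal n̂ = ẑ. By Stokes' theorem,

    ∮_C F · dr = ∬_S (∇ × F) · n̂ dS = ∬_D (curl F)_z dA,

where D is the disk x^2 + y^2 ≤ 9.

Compute the curl of F = (-13y, 13x, 0):
    (∇ × F)_x = ∂F_z/∂y - ∂F_y/∂z = 0,
    (∇ × F)_y = ∂F_x/∂z - ∂F_z/∂x = 0,
    (∇ × F)_z = ∂F_y/∂x - ∂F_x/∂y = 26.

On z = 3, (curl F)_z = 26.

Convert to polar (x = r cos θ, y = r sin θ, dA = r dr dθ); the integrand becomes 26, so

    ∬_D (curl F)_z dA = ∫_0^{2π} ∫_0^{3} (26) · r dr dθ.

Inner (r from 0 to 3): 117.
Outer (θ from 0 to 2π): 234π.

Therefore ∮_C F · dr = 234π.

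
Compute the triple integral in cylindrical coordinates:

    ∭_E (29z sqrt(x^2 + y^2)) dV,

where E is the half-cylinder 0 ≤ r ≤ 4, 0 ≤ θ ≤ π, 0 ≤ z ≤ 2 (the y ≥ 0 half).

In cylindrical coordinates, x = r cos(θ), y = r sin(θ), z = z, and dV = r dr dθ dz.

The integrand becomes 29r z, so

    ∭_E (29z sqrt(x^2 + y^2)) dV = ∫_{0}^{π} ∫_{0}^{4} ∫_{0}^{2} (29r z) · r dz dr dθ.

Inner (z): 58r^2.
Middle (r from 0 to 4): 3712/3.
Outer (θ): 3712π/3.

Therefore the triple integral equals 3712π/3.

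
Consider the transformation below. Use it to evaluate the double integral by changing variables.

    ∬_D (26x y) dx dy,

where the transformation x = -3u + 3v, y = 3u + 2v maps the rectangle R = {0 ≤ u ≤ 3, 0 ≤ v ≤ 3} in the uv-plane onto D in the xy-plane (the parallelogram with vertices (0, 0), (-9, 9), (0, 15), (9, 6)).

Compute the Jacobian determinant of (x, y) with respect to (u, v):

    ∂(x,y)/∂(u,v) = | -3  3 | = (-3)(2) - (3)(3) = -15.
                   | 3  2 |

Its absolute value is |J| = 15 (the area scaling factor).

Substituting x = -3u + 3v, y = 3u + 2v into the integrand,

    26x y → -234u^2 + 78u v + 156v^2,

so the integral becomes

    ∬_R (-234u^2 + 78u v + 156v^2) · |J| du dv = ∫_0^3 ∫_0^3 (-3510u^2 + 1170u v + 2340v^2) dv du.

Inner (v): -10530u^2 + 5265u + 21060.
Outer (u): -15795/2.

Therefore ∬_D (26x y) dx dy = -15795/2.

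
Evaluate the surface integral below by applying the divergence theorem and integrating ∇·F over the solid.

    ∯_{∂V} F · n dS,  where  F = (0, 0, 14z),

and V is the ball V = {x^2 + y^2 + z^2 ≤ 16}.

By the divergence theorem,

    ∯_{∂V} F · n dS = ∭_V (∇ · F) dV.

Compute the divergence:
    ∇ · F = ∂F_x/∂x + ∂F_y/∂y + ∂F_z/∂z = 0 + 0 + 14 = 14.

In spherical coordinates, x = ρ sin(φ) cos(θ), y = ρ sin(φ) sin(θ), z = ρ cos(φ), dV = ρ^2 sin(φ) dρ dφ dθ, with 0 ≤ ρ ≤ 4, 0 ≤ φ ≤ π, 0 ≤ θ ≤ 2π.

The integrand, after substitution and multiplying by the volume element, becomes (14) · ρ^2 sin(φ), so

    ∭_V (∇·F) dV = ∫_0^{2π} ∫_0^{π} ∫_0^{4} (14) · ρ^2 sin(φ) dρ dφ dθ.

Inner (ρ from 0 to 4): 896sin(φ)/3.
Middle (φ from 0 to π): 1792/3.
Outer (θ from 0 to 2π): 3584π/3.

Therefore ∯_{∂V} F · n dS = 3584π/3.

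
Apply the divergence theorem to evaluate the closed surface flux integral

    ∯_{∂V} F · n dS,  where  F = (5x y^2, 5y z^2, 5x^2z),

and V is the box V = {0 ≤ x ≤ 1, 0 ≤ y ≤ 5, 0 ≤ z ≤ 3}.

By the divergence theorem,

    ∯_{∂V} F · n dS = ∭_V (∇ · F) dV.

Compute the divergence:
    ∇ · F = ∂F_x/∂x + ∂F_y/∂y + ∂F_z/∂z = 5y^2 + 5z^2 + 5x^2 = 5x^2 + 5y^2 + 5z^2.

V is a rectangular box, so dV = dx dy dz with 0 ≤ x ≤ 1, 0 ≤ y ≤ 5, 0 ≤ z ≤ 3.

Integrate (5x^2 + 5y^2 + 5z^2) over V as an iterated integral:

    ∭_V (∇·F) dV = ∫_0^{1} ∫_0^{5} ∫_0^{3} (5x^2 + 5y^2 + 5z^2) dz dy dx.

Inner (z from 0 to 3): 15x^2 + 15y^2 + 45.
Middle (y from 0 to 5): 75x^2 + 850.
Outer (x from 0 to 1): 875.

Therefore ∯_{∂V} F · n dS = 875.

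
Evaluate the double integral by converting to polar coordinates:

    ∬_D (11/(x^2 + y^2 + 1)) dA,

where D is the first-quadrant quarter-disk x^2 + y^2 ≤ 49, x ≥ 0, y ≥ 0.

The region D is 0 ≤ r ≤ 7, 0 ≤ θ ≤ π/2 in polar coordinates, where x = r cos(θ), y = r sin(θ), and dA = r dr dθ.

Under the substitution, the integrand becomes 11/(r^2 + 1), so

    ∬_D (11/(x^2 + y^2 + 1)) dA = ∫_{0}^{π/2} ∫_{0}^{7} (11/(r^2 + 1)) · r dr dθ.

Inner integral (in r): ∫_{0}^{7} (11/(r^2 + 1)) · r dr = 11log(50)/2.

Outer integral (in θ): ∫_{0}^{π/2} (11log(50)/2) dθ = 11π log(50)/4.

Therefore ∬_D (11/(x^2 + y^2 + 1)) dA = 11π log(50)/4.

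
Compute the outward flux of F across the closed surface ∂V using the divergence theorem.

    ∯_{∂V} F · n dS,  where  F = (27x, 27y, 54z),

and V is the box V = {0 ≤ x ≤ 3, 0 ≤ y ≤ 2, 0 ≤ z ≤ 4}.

By the divergence theorem,

    ∯_{∂V} F · n dS = ∭_V (∇ · F) dV.

Compute the divergence:
    ∇ · F = ∂F_x/∂x + ∂F_y/∂y + ∂F_z/∂z = 27 + 27 + 54 = 108.

V is a rectangular box, so dV = dx dy dz with 0 ≤ x ≤ 3, 0 ≤ y ≤ 2, 0 ≤ z ≤ 4.

Integrate (108) over V as an iterated integral:

    ∭_V (∇·F) dV = ∫_0^{3} ∫_0^{2} ∫_0^{4} (108) dz dy dx.

Inner (z from 0 to 4): 432.
Middle (y from 0 to 2): 864.
Outer (x from 0 to 3): 2592.

Therefore ∯_{∂V} F · n dS = 2592.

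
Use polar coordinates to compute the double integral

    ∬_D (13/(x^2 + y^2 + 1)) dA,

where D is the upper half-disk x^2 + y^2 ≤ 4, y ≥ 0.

The region D is 0 ≤ r ≤ 2, 0 ≤ θ ≤ π in polar coordinates, where x = r cos(θ), y = r sin(θ), and dA = r dr dθ.

Under the substitution, the integrand becomes 13/(r^2 + 1), so

    ∬_D (13/(x^2 + y^2 + 1)) dA = ∫_{0}^{π} ∫_{0}^{2} (13/(r^2 + 1)) · r dr dθ.

Inner integral (in r): ∫_{0}^{2} (13/(r^2 + 1)) · r dr = 13log(5)/2.

Outer integral (in θ): ∫_{0}^{π} (13log(5)/2) dθ = 13π log(5)/2.

Therefore ∬_D (13/(x^2 + y^2 + 1)) dA = 13π log(5)/2.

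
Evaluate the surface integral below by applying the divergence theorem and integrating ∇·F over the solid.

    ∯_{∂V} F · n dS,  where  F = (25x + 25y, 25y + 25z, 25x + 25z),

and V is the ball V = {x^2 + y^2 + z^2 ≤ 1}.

By the divergence theorem,

    ∯_{∂V} F · n dS = ∭_V (∇ · F) dV.

Compute the divergence:
    ∇ · F = ∂F_x/∂x + ∂F_y/∂y + ∂F_z/∂z = 25 + 25 + 25 = 75.

In spherical coordinates, x = ρ sin(φ) cos(θ), y = ρ sin(φ) sin(θ), z = ρ cos(φ), dV = ρ^2 sin(φ) dρ dφ dθ, with 0 ≤ ρ ≤ 1, 0 ≤ φ ≤ π, 0 ≤ θ ≤ 2π.

The integrand, after substitution and multiplying by the volume element, becomes (75) · ρ^2 sin(φ), so

    ∭_V (∇·F) dV = ∫_0^{2π} ∫_0^{π} ∫_0^{1} (75) · ρ^2 sin(φ) dρ dφ dθ.

Inner (ρ from 0 to 1): 25sin(φ).
Middle (φ from 0 to π): 50.
Outer (θ from 0 to 2π): 100π.

Therefore ∯_{∂V} F · n dS = 100π.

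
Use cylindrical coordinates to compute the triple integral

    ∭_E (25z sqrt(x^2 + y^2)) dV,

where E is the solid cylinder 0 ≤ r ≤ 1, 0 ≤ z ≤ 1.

In cylindrical coordinates, x = r cos(θ), y = r sin(θ), z = z, and dV = r dr dθ dz.

The integrand becomes 25r z, so

    ∭_E (25z sqrt(x^2 + y^2)) dV = ∫_{0}^{2π} ∫_{0}^{1} ∫_{0}^{1} (25r z) · r dz dr dθ.

Inner (z): 25r^2/2.
Middle (r from 0 to 1): 25/6.
Outer (θ): 25π/3.

Therefore the triple integral equals 25π/3.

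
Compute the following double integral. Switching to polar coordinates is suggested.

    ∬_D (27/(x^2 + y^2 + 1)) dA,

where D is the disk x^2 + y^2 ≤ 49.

The region D is 0 ≤ r ≤ 7, 0 ≤ θ ≤ 2π in polar coordinates, where x = r cos(θ), y = r sin(θ), and dA = r dr dθ.

Under the substitution, the integrand becomes 27/(r^2 + 1), so

    ∬_D (27/(x^2 + y^2 + 1)) dA = ∫_{0}^{2π} ∫_{0}^{7} (27/(r^2 + 1)) · r dr dθ.

Inner integral (in r): ∫_{0}^{7} (27/(r^2 + 1)) · r dr = 27log(50)/2.

Outer integral (in θ): ∫_{0}^{2π} (27log(50)/2) dθ = 27π log(50).

Therefore ∬_D (27/(x^2 + y^2 + 1)) dA = 27π log(50).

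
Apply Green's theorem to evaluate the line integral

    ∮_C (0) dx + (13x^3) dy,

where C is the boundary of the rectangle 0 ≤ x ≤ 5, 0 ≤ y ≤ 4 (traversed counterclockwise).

Green's theorem converts the closed line integral into a double integral over the enclosed region D:

    ∮_C P dx + Q dy = ∬_D (∂Q/∂x - ∂P/∂y) dA.

Here P = 0, Q = 13x^3, so

    ∂Q/∂x = 39x^2,    ∂P/∂y = 0,
    ∂Q/∂x - ∂P/∂y = 39x^2.

D is the region 0 ≤ x ≤ 5, 0 ≤ y ≤ 4. Evaluating the double integral:

    ∬_D (39x^2) dA = ∫_0^{5} ∫_0^{4} (39x^2) dy dx.

Inner (y from 0 to 4): 156x^2.
Outer (x from 0 to 5): 6500.

Therefore ∮_C P dx + Q dy = 6500.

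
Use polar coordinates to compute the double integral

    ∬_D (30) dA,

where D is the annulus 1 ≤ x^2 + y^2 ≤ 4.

The region D is 1 ≤ r ≤ 2, 0 ≤ θ ≤ 2π in polar coordinates, where x = r cos(θ), y = r sin(θ), and dA = r dr dθ.

Under the substitution, the integrand becomes 30, so

    ∬_D (30) dA = ∫_{0}^{2π} ∫_{1}^{2} (30) · r dr dθ.

Inner integral (in r): ∫_{1}^{2} (30) · r dr = 45.

Outer integral (in θ): ∫_{0}^{2π} (45) dθ = 90π.

Therefore ∬_D (30) dA = 90π.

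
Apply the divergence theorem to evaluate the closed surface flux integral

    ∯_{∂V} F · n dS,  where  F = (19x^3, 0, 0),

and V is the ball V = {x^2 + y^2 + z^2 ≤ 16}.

By the divergence theorem,

    ∯_{∂V} F · n dS = ∭_V (∇ · F) dV.

Compute the divergence:
    ∇ · F = ∂F_x/∂x + ∂F_y/∂y + ∂F_z/∂z = 57x^2 + 0 + 0 = 57x^2.

In spherical coordinates, x = ρ sin(φ) cos(θ), y = ρ sin(φ) sin(θ), z = ρ cos(φ), dV = ρ^2 sin(φ) dρ dφ dθ, with 0 ≤ ρ ≤ 4, 0 ≤ φ ≤ π, 0 ≤ θ ≤ 2π.

The integrand, after substitution and multiplying by the volume element, becomes (57ρ^2sin(φ)^2cos(θ)^2) · ρ^2 sin(φ), so

    ∭_V (∇·F) dV = ∫_0^{2π} ∫_0^{π} ∫_0^{4} (57ρ^2sin(φ)^2cos(θ)^2) · ρ^2 sin(φ) dρ dφ dθ.

Inner (ρ from 0 to 4): 58368sin(φ)^3cos(θ)^2/5.
Middle (φ from 0 to π): 77824cos(θ)^2/5.
Outer (θ from 0 to 2π): 77824π/5.

Therefore ∯_{∂V} F · n dS = 77824π/5.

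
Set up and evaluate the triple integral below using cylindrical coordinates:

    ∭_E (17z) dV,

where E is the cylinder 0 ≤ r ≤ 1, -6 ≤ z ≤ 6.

In cylindrical coordinates, x = r cos(θ), y = r sin(θ), z = z, and dV = r dr dθ dz.

The integrand becomes 17z, so

    ∭_E (17z) dV = ∫_{0}^{2π} ∫_{0}^{1} ∫_{-6}^{6} (17z) · r dz dr dθ.

Inner (z): 0.
Middle (r from 0 to 1): 0.
Outer (θ): 0.

Therefore the triple integral equals 0.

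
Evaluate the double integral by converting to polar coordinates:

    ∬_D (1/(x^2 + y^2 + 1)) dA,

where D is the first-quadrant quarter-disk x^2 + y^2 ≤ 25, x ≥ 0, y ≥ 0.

The region D is 0 ≤ r ≤ 5, 0 ≤ θ ≤ π/2 in polar coordinates, where x = r cos(θ), y = r sin(θ), and dA = r dr dθ.

Under the substitution, the integrand becomes 1/(r^2 + 1), so

    ∬_D (1/(x^2 + y^2 + 1)) dA = ∫_{0}^{π/2} ∫_{0}^{5} (1/(r^2 + 1)) · r dr dθ.

Inner integral (in r): ∫_{0}^{5} (1/(r^2 + 1)) · r dr = log(26)/2.

Outer integral (in θ): ∫_{0}^{π/2} (log(26)/2) dθ = π log(26)/4.

Therefore ∬_D (1/(x^2 + y^2 + 1)) dA = π log(26)/4.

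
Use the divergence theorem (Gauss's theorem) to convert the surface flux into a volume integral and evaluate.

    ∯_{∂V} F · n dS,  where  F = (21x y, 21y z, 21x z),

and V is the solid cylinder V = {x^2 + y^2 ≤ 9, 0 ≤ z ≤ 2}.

By the divergence theorem,

    ∯_{∂V} F · n dS = ∭_V (∇ · F) dV.

Compute the divergence:
    ∇ · F = ∂F_x/∂x + ∂F_y/∂y + ∂F_z/∂z = 21y + 21z + 21x = 21x + 21y + 21z.

In cylindrical coordinates, x = r cos(θ), y = r sin(θ), z = z, dV = r dr dθ dz, with 0 ≤ r ≤ 3, 0 ≤ θ ≤ 2π, 0 ≤ z ≤ 2.

The integrand, after substitution and multiplying by the volume element, becomes (21sqrt(2)r sin(θ + π/4) + 21z) · r, so

    ∭_V (∇·F) dV = ∫_0^{2π} ∫_0^{3} ∫_0^{2} (21sqrt(2)r sin(θ + π/4) + 21z) · r dz dr dθ.

Inner (z from 0 to 2): 42r (sqrt(2)r sin(θ + π/4) + 1).
Middle (r from 0 to 3): 378sqrt(2)sin(θ + π/4) + 189.
Outer (θ from 0 to 2π): 378π.

Therefore ∯_{∂V} F · n dS = 378π.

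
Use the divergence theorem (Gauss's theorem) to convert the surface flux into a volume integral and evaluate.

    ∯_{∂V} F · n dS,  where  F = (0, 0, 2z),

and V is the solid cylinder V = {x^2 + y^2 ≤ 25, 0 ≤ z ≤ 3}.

By the divergence theorem,

    ∯_{∂V} F · n dS = ∭_V (∇ · F) dV.

Compute the divergence:
    ∇ · F = ∂F_x/∂x + ∂F_y/∂y + ∂F_z/∂z = 0 + 0 + 2 = 2.

In cylindrical coordinates, x = r cos(θ), y = r sin(θ), z = z, dV = r dr dθ dz, with 0 ≤ r ≤ 5, 0 ≤ θ ≤ 2π, 0 ≤ z ≤ 3.

The integrand, after substitution and multiplying by the volume element, becomes (2) · r, so

    ∭_V (∇·F) dV = ∫_0^{2π} ∫_0^{5} ∫_0^{3} (2) · r dz dr dθ.

Inner (z from 0 to 3): 6r.
Middle (r from 0 to 5): 75.
Outer (θ from 0 to 2π): 150π.

Therefore ∯_{∂V} F · n dS = 150π.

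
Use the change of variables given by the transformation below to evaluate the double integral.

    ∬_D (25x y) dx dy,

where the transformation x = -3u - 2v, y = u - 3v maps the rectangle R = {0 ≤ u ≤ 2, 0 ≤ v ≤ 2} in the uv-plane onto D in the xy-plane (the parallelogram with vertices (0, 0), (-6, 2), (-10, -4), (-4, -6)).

Compute the Jacobian determinant of (x, y) with respect to (u, v):

    ∂(x,y)/∂(u,v) = | -3  -2 | = (-3)(-3) - (-2)(1) = 11.
                   | 1  -3 |

Its absolute value is |J| = 11 (the area scaling factor).

Substituting x = -3u - 2v, y = u - 3v into the integrand,

    25x y → -75u^2 + 175u v + 150v^2,

so the integral becomes

    ∬_R (-75u^2 + 175u v + 150v^2) · |J| du dv = ∫_0^2 ∫_0^2 (-825u^2 + 1925u v + 1650v^2) dv du.

Inner (v): -1650u^2 + 3850u + 4400.
Outer (u): 12100.

Therefore ∬_D (25x y) dx dy = 12100.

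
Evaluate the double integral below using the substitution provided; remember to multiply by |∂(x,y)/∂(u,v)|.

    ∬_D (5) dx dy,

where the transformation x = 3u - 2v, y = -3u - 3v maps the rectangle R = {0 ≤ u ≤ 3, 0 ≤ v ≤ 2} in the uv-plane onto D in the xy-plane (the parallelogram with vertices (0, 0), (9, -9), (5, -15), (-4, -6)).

Compute the Jacobian determinant of (x, y) with respect to (u, v):

    ∂(x,y)/∂(u,v) = | 3  -2 | = (3)(-3) - (-2)(-3) = -15.
                   | -3  -3 |

Its absolute value is |J| = 15 (the area scaling factor).

Substituting x = 3u - 2v, y = -3u - 3v into the integrand,

    5 → 5,

so the integral becomes

    ∬_R (5) · |J| du dv = ∫_0^3 ∫_0^2 (75) dv du.

Inner (v): 150.
Outer (u): 450.

Therefore ∬_D (5) dx dy = 450.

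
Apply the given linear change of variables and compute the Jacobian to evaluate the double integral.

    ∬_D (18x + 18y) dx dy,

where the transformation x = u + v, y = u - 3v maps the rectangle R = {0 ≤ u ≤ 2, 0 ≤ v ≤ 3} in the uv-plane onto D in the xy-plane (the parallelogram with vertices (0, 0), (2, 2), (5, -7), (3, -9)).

Compute the Jacobian determinant of (x, y) with respect to (u, v):

    ∂(x,y)/∂(u,v) = | 1  1 | = (1)(-3) - (1)(1) = -4.
                   | 1  -3 |

Its absolute value is |J| = 4 (the area scaling factor).

Substituting x = u + v, y = u - 3v into the integrand,

    18x + 18y → 36u - 36v,

so the integral becomes

    ∬_R (36u - 36v) · |J| du dv = ∫_0^2 ∫_0^3 (144u - 144v) dv du.

Inner (v): 432u - 648.
Outer (u): -432.

Therefore ∬_D (18x + 18y) dx dy = -432.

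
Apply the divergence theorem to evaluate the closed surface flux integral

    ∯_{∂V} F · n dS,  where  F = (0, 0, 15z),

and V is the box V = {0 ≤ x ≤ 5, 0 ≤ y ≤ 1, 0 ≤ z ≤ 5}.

By the divergence theorem,

    ∯_{∂V} F · n dS = ∭_V (∇ · F) dV.

Compute the divergence:
    ∇ · F = ∂F_x/∂x + ∂F_y/∂y + ∂F_z/∂z = 0 + 0 + 15 = 15.

V is a rectangular box, so dV = dx dy dz with 0 ≤ x ≤ 5, 0 ≤ y ≤ 1, 0 ≤ z ≤ 5.

Integrate (15) over V as an iterated integral:

    ∭_V (∇·F) dV = ∫_0^{5} ∫_0^{1} ∫_0^{5} (15) dz dy dx.

Inner (z from 0 to 5): 75.
Middle (y from 0 to 1): 75.
Outer (x from 0 to 5): 375.

Therefore ∯_{∂V} F · n dS = 375.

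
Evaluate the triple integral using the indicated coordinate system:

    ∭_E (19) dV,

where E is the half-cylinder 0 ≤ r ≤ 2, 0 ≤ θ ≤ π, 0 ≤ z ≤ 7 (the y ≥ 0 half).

In cylindrical coordinates, x = r cos(θ), y = r sin(θ), z = z, and dV = r dr dθ dz.

The integrand becomes 19, so

    ∭_E (19) dV = ∫_{0}^{π} ∫_{0}^{2} ∫_{0}^{7} (19) · r dz dr dθ.

Inner (z): 133r.
Middle (r from 0 to 2): 266.
Outer (θ): 266π.

Therefore the triple integral equals 266π.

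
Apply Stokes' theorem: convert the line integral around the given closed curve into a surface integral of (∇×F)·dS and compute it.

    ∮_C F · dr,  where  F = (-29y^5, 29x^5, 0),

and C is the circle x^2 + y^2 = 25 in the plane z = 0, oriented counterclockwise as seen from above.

Let S be the flat disk x^2 + y^2 ≤ 25 in the plane z = 0, with upward unit normal n̂ = ẑ. By Stokes' theorem,

    ∮_C F · dr = ∬_S (∇ × F) · n̂ dS = ∬_D (curl F)_z dA,

where D is the disk x^2 + y^2 ≤ 25.

Compute the curl of F = (-29y^5, 29x^5, 0):
    (∇ × F)_x = ∂F_z/∂y - ∂F_y/∂z = 0,
    (∇ × F)_y = ∂F_x/∂z - ∂F_z/∂x = 0,
    (∇ × F)_z = ∂F_y/∂x - ∂F_x/∂y = 145x^4 + 145y^4.

On z = 0, (curl F)_z = 145x^4 + 145y^4.

Convert to polar (x = r cos θ, y = r sin θ, dA = r dr dθ); the integrand becomes 145r^4(sin(θ)^4 + cos(θ)^4), so

    ∬_D (curl F)_z dA = ∫_0^{2π} ∫_0^{5} (145r^4(sin(θ)^4 + cos(θ)^4)) · r dr dθ.

Inner (r from 0 to 5): 2265625sin(θ)^4/6 + 2265625cos(θ)^4/6.
Outer (θ from 0 to 2π): 2265625π/4.

Therefore ∮_C F · dr = 2265625π/4.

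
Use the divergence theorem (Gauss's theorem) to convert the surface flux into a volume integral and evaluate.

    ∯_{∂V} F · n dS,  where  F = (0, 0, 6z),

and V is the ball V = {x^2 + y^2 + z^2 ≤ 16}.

By the divergence theorem,

    ∯_{∂V} F · n dS = ∭_V (∇ · F) dV.

Compute the divergence:
    ∇ · F = ∂F_x/∂x + ∂F_y/∂y + ∂F_z/∂z = 0 + 0 + 6 = 6.

In spherical coordinates, x = ρ sin(φ) cos(θ), y = ρ sin(φ) sin(θ), z = ρ cos(φ), dV = ρ^2 sin(φ) dρ dφ dθ, with 0 ≤ ρ ≤ 4, 0 ≤ φ ≤ π, 0 ≤ θ ≤ 2π.

The integrand, after substitution and multiplying by the volume element, becomes (6) · ρ^2 sin(φ), so

    ∭_V (∇·F) dV = ∫_0^{2π} ∫_0^{π} ∫_0^{4} (6) · ρ^2 sin(φ) dρ dφ dθ.

Inner (ρ from 0 to 4): 128sin(φ).
Middle (φ from 0 to π): 256.
Outer (θ from 0 to 2π): 512π.

Therefore ∯_{∂V} F · n dS = 512π.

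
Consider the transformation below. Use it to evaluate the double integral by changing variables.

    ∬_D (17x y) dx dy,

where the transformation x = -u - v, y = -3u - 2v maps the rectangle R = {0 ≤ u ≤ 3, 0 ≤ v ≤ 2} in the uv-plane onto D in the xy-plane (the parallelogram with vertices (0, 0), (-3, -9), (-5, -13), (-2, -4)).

Compute the Jacobian determinant of (x, y) with respect to (u, v):

    ∂(x,y)/∂(u,v) = | -1  -1 | = (-1)(-2) - (-1)(-3) = -1.
                   | -3  -2 |

Its absolute value is |J| = 1 (the area scaling factor).

Substituting x = -u - v, y = -3u - 2v into the integrand,

    17x y → 51u^2 + 85u v + 34v^2,

so the integral becomes

    ∬_R (51u^2 + 85u v + 34v^2) · |J| du dv = ∫_0^3 ∫_0^2 (51u^2 + 85u v + 34v^2) dv du.

Inner (v): 102u^2 + 170u + 272/3.
Outer (u): 1955.

Therefore ∬_D (17x y) dx dy = 1955.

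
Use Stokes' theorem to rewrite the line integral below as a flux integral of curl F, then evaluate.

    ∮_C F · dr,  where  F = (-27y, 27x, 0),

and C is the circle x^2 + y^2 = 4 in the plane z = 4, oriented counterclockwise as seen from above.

Let S be the flat disk x^2 + y^2 ≤ 4 in the plane z = 4, with upward unit normal n̂ = ẑ. By Stokes' theorem,

    ∮_C F · dr = ∬_S (∇ × F) · n̂ dS = ∬_D (curl F)_z dA,

where D is the disk x^2 + y^2 ≤ 4.

Compute the curl of F = (-27y, 27x, 0):
    (∇ × F)_x = ∂F_z/∂y - ∂F_y/∂z = 0,
    (∇ × F)_y = ∂F_x/∂z - ∂F_z/∂x = 0,
    (∇ × F)_z = ∂F_y/∂x - ∂F_x/∂y = 54.

On z = 4, (curl F)_z = 54.

Convert to polar (x = r cos θ, y = r sin θ, dA = r dr dθ); the integrand becomes 54, so

    ∬_D (curl F)_z dA = ∫_0^{2π} ∫_0^{2} (54) · r dr dθ.

Inner (r from 0 to 2): 108.
Outer (θ from 0 to 2π): 216π.

Therefore ∮_C F · dr = 216π.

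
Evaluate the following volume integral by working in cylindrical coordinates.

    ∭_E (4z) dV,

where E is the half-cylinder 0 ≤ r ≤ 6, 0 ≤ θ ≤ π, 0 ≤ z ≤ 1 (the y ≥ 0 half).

In cylindrical coordinates, x = r cos(θ), y = r sin(θ), z = z, and dV = r dr dθ dz.

The integrand becomes 4z, so

    ∭_E (4z) dV = ∫_{0}^{π} ∫_{0}^{6} ∫_{0}^{1} (4z) · r dz dr dθ.

Inner (z): 2r.
Middle (r from 0 to 6): 36.
Outer (θ): 36π.

Therefore the triple integral equals 36π.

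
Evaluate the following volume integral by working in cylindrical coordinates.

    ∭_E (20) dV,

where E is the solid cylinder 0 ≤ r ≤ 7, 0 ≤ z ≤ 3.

In cylindrical coordinates, x = r cos(θ), y = r sin(θ), z = z, and dV = r dr dθ dz.

The integrand becomes 20, so

    ∭_E (20) dV = ∫_{0}^{2π} ∫_{0}^{7} ∫_{0}^{3} (20) · r dz dr dθ.

Inner (z): 60r.
Middle (r from 0 to 7): 1470.
Outer (θ): 2940π.

Therefore the triple integral equals 2940π.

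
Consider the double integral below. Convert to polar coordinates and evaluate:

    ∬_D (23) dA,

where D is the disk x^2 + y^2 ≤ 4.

The region D is 0 ≤ r ≤ 2, 0 ≤ θ ≤ 2π in polar coordinates, where x = r cos(θ), y = r sin(θ), and dA = r dr dθ.

Under the substitution, the integrand becomes 23, so

    ∬_D (23) dA = ∫_{0}^{2π} ∫_{0}^{2} (23) · r dr dθ.

Inner integral (in r): ∫_{0}^{2} (23) · r dr = 46.

Outer integral (in θ): ∫_{0}^{2π} (46) dθ = 92π.

Therefore ∬_D (23) dA = 92π.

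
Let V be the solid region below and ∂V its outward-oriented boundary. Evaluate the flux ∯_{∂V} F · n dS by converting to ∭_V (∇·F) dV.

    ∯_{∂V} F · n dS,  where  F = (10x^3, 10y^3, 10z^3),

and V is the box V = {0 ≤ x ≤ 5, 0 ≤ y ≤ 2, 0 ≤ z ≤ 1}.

By the divergence theorem,

    ∯_{∂V} F · n dS = ∭_V (∇ · F) dV.

Compute the divergence:
    ∇ · F = ∂F_x/∂x + ∂F_y/∂y + ∂F_z/∂z = 30x^2 + 30y^2 + 30z^2.

V is a rectangular box, so dV = dx dy dz with 0 ≤ x ≤ 5, 0 ≤ y ≤ 2, 0 ≤ z ≤ 1.

Integrate (30x^2 + 30y^2 + 30z^2) over V as an iterated integral:

    ∭_V (∇·F) dV = ∫_0^{5} ∫_0^{2} ∫_0^{1} (30x^2 + 30y^2 + 30z^2) dz dy dx.

Inner (z from 0 to 1): 30x^2 + 30y^2 + 10.
Middle (y from 0 to 2): 60x^2 + 100.
Outer (x from 0 to 5): 3000.

Therefore ∯_{∂V} F · n dS = 3000.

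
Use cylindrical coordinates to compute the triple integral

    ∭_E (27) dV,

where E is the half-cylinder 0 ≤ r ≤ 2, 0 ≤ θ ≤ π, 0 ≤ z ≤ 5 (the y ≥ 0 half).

In cylindrical coordinates, x = r cos(θ), y = r sin(θ), z = z, and dV = r dr dθ dz.

The integrand becomes 27, so

    ∭_E (27) dV = ∫_{0}^{π} ∫_{0}^{2} ∫_{0}^{5} (27) · r dz dr dθ.

Inner (z): 135r.
Middle (r from 0 to 2): 270.
Outer (θ): 270π.

Therefore the triple integral equals 270π.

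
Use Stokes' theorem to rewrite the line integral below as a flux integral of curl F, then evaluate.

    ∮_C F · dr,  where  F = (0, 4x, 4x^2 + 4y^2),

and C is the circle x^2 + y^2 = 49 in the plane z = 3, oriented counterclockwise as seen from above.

Let S be the flat disk x^2 + y^2 ≤ 49 in the plane z = 3, with upward unit normal n̂ = ẑ. By Stokes' theorem,

    ∮_C F · dr = ∬_S (∇ × F) · n̂ dS = ∬_D (curl F)_z dA,

where D is the disk x^2 + y^2 ≤ 49.

Compute the curl of F = (0, 4x, 4x^2 + 4y^2):
    (∇ × F)_x = ∂F_z/∂y - ∂F_y/∂z = 8y,
    (∇ × F)_y = ∂F_x/∂z - ∂F_z/∂x = -8x,
    (∇ × F)_z = ∂F_y/∂x - ∂F_x/∂y = 4.

On z = 3, (curl F)_z = 4.

Convert to polar (x = r cos θ, y = r sin θ, dA = r dr dθ); the integrand becomes 4, so

    ∬_D (curl F)_z dA = ∫_0^{2π} ∫_0^{7} (4) · r dr dθ.

Inner (r from 0 to 7): 98.
Outer (θ from 0 to 2π): 196π.

Therefore ∮_C F · dr = 196π.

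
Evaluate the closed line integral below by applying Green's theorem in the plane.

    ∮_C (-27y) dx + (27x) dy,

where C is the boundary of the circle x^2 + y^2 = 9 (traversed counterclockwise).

Green's theorem converts the closed line integral into a double integral over the enclosed region D:

    ∮_C P dx + Q dy = ∬_D (∂Q/∂x - ∂P/∂y) dA.

Here P = -27y, Q = 27x, so

    ∂Q/∂x = 27,    ∂P/∂y = -27,
    ∂Q/∂x - ∂P/∂y = 54.

D is the region x^2 + y^2 ≤ 9. Evaluating the double integral:

In polar coordinates (x = r cos θ, y = r sin θ, dA = r dr dθ) the integrand becomes 54, so

    ∬_D (54) dA = ∫_0^{2π} ∫_0^{3} (54) · r dr dθ.

Inner (r from 0 to 3): 243.
Outer (θ from 0 to 2π): 486π.

Therefore ∮_C P dx + Q dy = 486π.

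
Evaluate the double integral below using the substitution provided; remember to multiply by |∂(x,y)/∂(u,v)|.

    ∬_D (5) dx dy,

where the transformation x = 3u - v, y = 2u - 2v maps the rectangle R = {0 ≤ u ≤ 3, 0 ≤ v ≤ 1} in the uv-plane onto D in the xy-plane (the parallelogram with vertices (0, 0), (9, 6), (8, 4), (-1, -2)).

Compute the Jacobian determinant of (x, y) with respect to (u, v):

    ∂(x,y)/∂(u,v) = | 3  -1 | = (3)(-2) - (-1)(2) = -4.
                   | 2  -2 |

Its absolute value is |J| = 4 (the area scaling factor).

Substituting x = 3u - v, y = 2u - 2v into the integrand,

    5 → 5,

so the integral becomes

    ∬_R (5) · |J| du dv = ∫_0^3 ∫_0^1 (20) dv du.

Inner (v): 20.
Outer (u): 60.

Therefore ∬_D (5) dx dy = 60.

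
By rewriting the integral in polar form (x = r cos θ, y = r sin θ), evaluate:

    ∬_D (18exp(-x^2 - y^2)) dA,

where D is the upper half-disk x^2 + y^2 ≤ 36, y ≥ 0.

The region D is 0 ≤ r ≤ 6, 0 ≤ θ ≤ π in polar coordinates, where x = r cos(θ), y = r sin(θ), and dA = r dr dθ.

Under the substitution, the integrand becomes 18exp(-r^2), so

    ∬_D (18exp(-x^2 - y^2)) dA = ∫_{0}^{π} ∫_{0}^{6} (18exp(-r^2)) · r dr dθ.

Inner integral (in r): ∫_{0}^{6} (18exp(-r^2)) · r dr = 9 - 9exp(-36).

Outer integral (in θ): ∫_{0}^{π} (9 - 9exp(-36)) dθ = -9π exp(-36) + 9π.

Therefore ∬_D (18exp(-x^2 - y^2)) dA = -9π exp(-36) + 9π.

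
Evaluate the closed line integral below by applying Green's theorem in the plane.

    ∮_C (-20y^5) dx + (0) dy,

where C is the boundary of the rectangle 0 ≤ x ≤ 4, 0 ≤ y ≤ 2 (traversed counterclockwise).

Green's theorem converts the closed line integral into a double integral over the enclosed region D:

    ∮_C P dx + Q dy = ∬_D (∂Q/∂x - ∂P/∂y) dA.

Here P = -20y^5, Q = 0, so

    ∂Q/∂x = 0,    ∂P/∂y = -100y^4,
    ∂Q/∂x - ∂P/∂y = 100y^4.

D is the region 0 ≤ x ≤ 4, 0 ≤ y ≤ 2. Evaluating the double integral:

    ∬_D (100y^4) dA = ∫_0^{4} ∫_0^{2} (100y^4) dy dx.

Inner (y from 0 to 2): 640.
Outer (x from 0 to 4): 2560.

Therefore ∮_C P dx + Q dy = 2560.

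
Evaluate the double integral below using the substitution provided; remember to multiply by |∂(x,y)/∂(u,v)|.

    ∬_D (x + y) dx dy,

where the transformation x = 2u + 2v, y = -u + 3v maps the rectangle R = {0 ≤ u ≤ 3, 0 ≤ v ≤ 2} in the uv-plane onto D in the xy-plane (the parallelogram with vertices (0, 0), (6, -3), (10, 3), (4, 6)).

Compute the Jacobian determinant of (x, y) with respect to (u, v):

    ∂(x,y)/∂(u,v) = | 2  2 | = (2)(3) - (2)(-1) = 8.
                   | -1  3 |

Its absolute value is |J| = 8 (the area scaling factor).

Substituting x = 2u + 2v, y = -u + 3v into the integrand,

    x + y → u + 5v,

so the integral becomes

    ∬_R (u + 5v) · |J| du dv = ∫_0^3 ∫_0^2 (8u + 40v) dv du.

Inner (v): 16u + 80.
Outer (u): 312.

Therefore ∬_D (x + y) dx dy = 312.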